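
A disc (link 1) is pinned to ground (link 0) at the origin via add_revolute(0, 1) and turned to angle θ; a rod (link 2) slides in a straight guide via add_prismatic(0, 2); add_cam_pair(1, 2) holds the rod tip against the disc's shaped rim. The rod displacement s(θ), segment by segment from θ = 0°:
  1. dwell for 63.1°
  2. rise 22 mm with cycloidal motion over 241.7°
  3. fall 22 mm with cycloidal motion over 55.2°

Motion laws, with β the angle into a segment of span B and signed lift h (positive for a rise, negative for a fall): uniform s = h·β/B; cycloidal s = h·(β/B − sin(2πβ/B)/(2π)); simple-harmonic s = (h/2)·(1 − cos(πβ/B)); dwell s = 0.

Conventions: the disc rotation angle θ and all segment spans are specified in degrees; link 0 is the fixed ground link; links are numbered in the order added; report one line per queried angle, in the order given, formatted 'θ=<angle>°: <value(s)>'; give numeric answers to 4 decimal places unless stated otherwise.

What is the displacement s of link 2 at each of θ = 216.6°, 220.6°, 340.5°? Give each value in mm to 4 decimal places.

segment 1 (0° to 63.1°, dwell): s unchanged at 0.0000
θ = 216.6° falls in segment 2 (63.1° to 304.8°, cycloidal, h = 22): β = 216.6 − 63.1 = 153.5°, B = 241.7°; Δs = 22·(0.6351 − sin(2π·0.6351)/(2π)) = 16.5995; s = 0.0000 + 16.5995 = 16.5995
θ = 220.6° falls in segment 2 (63.1° to 304.8°, cycloidal, h = 22): β = 220.6 − 63.1 = 157.5°, B = 241.7°; Δs = 22·(0.6516 − sin(2π·0.6516)/(2π)) = 17.1896; s = 0.0000 + 17.1896 = 17.1896
segment 2 (63.1° to 304.8°, cycloidal, h = 22) is passed completely: s = 0.0000 + (22) = 22.0000
θ = 340.5° falls in segment 3 (304.8° to 360°, cycloidal, h = -22): β = 340.5 − 304.8 = 35.7°, B = 55.2°; Δs = -22·(0.6467 − sin(2π·0.6467)/(2π)) = -17.0182; s = 22.0000 − 17.0182 = 4.9818

θ=216.6°: 16.5995
θ=220.6°: 17.1896
θ=340.5°: 4.9818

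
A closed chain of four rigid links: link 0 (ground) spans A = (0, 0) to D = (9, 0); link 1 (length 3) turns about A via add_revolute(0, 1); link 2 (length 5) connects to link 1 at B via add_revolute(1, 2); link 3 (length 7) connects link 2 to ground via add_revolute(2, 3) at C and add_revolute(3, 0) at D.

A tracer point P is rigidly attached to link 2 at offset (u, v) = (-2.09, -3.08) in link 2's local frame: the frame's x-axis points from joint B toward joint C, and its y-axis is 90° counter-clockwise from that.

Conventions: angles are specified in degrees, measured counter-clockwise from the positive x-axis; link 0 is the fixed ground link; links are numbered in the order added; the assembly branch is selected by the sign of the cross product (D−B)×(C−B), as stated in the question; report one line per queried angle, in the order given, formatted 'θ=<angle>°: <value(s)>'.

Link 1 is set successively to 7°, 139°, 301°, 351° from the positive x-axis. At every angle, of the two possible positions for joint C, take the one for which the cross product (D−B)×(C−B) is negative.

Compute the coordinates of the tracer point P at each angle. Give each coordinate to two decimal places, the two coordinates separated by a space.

A=(0,0), D=(9.00,0)
θ=7°: B = A + 3.00·(cos7°, sin7°) = (2.9776, 0.3656)
θ=7°: |BD| = 6.0334
θ=7°: circle(B,5.00) ∩ circle(D,7.00): a=1.0278, h=4.8932
θ=7°:   candidates: C₊=(4.3001,5.1876) cross=29.523; C₋=(3.7070,-4.5809) cross=-29.523
θ=7°:   branch - wants cross < 0 → take C=(3.7070,-4.5809) (cross=-29.523)
θ=7°: ex = (C−B)/|BC| = (0.1459,-0.9893); ey = (0.9893,0.1459)
θ=7°: P = B + -2.09·ex + -3.08·ey = (-0.3743,1.9839)
θ=139°: B = A + 3.00·(cos139°, sin139°) = (-2.2641, 1.9682)
θ=139°: |BD| = 11.4348
θ=139°: circle(B,5.00) ∩ circle(D,7.00): a=4.6680, h=1.7917
θ=139°:   candidates: C₊=(2.6426,2.9297) cross=20.487; C₋=(2.0258,-0.6002) cross=-20.487
θ=139°:   branch - wants cross < 0 → take C=(2.0258,-0.6002) (cross=-20.487)
θ=139°: ex = (C−B)/|BC| = (0.8580,-0.5137); ey = (0.5137,0.8580)
θ=139°: P = B + -2.09·ex + -3.08·ey = (-5.6394,0.3992)
θ=301°: B = A + 3.00·(cos301°, sin301°) = (1.5451, -2.5715)
θ=301°: |BD| = 7.8859
θ=301°: circle(B,5.00) ∩ circle(D,7.00): a=2.4213, h=4.3746
θ=301°:   candidates: C₊=(2.4075,2.3536) cross=34.498; C₋=(5.2605,-5.9175) cross=-34.498
θ=301°:   branch - wants cross < 0 → take C=(5.2605,-5.9175) (cross=-34.498)
θ=301°: ex = (C−B)/|BC| = (0.7431,-0.6692); ey = (0.6692,0.7431)
θ=301°: P = B + -2.09·ex + -3.08·ey = (-2.0691,-3.4616)
θ=351°: B = A + 3.00·(cos351°, sin351°) = (2.9631, -0.4693)
θ=351°: |BD| = 6.0551
θ=351°: circle(B,5.00) ∩ circle(D,7.00): a=1.0458, h=4.8894
θ=351°:   candidates: C₊=(3.6268,4.4865) cross=29.606; C₋=(4.3847,-5.2630) cross=-29.606
θ=351°:   branch - wants cross < 0 → take C=(4.3847,-5.2630) (cross=-29.606)
θ=351°: ex = (C−B)/|BC| = (0.2843,-0.9587); ey = (0.9587,0.2843)
θ=351°: P = B + -2.09·ex + -3.08·ey = (-0.5840,0.6587)

θ=7°: -0.37 1.98
θ=139°: -5.64 0.40
θ=301°: -2.07 -3.46
θ=351°: -0.58 0.66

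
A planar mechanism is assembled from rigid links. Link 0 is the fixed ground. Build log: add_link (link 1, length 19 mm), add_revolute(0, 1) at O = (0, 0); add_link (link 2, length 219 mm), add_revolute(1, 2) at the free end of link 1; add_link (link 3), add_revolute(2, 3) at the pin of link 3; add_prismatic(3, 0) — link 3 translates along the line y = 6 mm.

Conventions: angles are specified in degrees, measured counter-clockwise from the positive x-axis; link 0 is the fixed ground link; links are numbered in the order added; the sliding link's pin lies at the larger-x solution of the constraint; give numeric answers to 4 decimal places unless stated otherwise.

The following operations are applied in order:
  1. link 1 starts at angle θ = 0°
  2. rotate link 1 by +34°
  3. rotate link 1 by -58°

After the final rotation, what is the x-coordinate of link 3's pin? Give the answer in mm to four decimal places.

geometry: r = 19 mm, L = 219 mm, e = 6 mm; θ starts at 0°
rotate link 1 by +34°: θ ← 0° +34° = 34°
rotate link 1 by -58°: θ ← 34° -58° = -24°
crank pin P = (r cos θ, r sin θ) = (17.357364, -7.727996)
h = r sin θ − e = -7.727996 − 6 = -13.727996
x = r cos θ + √(L² − h²) = 17.357364 + 218.569307 = 235.926671

235.9267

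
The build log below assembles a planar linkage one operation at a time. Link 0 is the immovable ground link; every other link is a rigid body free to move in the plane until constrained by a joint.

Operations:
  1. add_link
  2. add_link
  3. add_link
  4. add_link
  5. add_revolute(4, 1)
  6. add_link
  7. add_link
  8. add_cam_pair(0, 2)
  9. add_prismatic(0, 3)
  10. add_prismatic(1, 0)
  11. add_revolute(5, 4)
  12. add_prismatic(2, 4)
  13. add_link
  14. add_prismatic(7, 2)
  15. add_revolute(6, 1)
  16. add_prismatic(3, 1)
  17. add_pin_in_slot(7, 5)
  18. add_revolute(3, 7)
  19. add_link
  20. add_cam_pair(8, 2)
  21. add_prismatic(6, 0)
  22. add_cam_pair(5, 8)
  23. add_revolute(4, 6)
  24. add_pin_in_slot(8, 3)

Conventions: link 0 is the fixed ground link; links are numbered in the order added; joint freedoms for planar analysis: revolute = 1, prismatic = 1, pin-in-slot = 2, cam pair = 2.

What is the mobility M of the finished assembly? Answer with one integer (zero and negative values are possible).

ground; <1,0,0>
#1 <2,0,0>
#2 <3,0,0>
#3 <4,0,0>
#4 <5,0,0>
R:4↔1 J1 <5,1,0>
#5 <6,1,0>
#6 <7,1,0>
C:0↔2 J2 <7,1,1>
P:0↔3 J1 <7,2,1>
P:1↔0 J1 <7,3,1>
R:5↔4 J1 <7,4,1>
P:2↔4 J1 <7,5,1>
#7 <8,5,1>
P:7↔2 J1 <8,6,1>
R:6↔1 J1 <8,7,1>
P:3↔1 J1 <8,8,1>
PS:7↔5 J2 <8,8,2>
R:3↔7 J1 <8,9,2>
#8 <9,9,2>
C:8↔2 J2 <9,9,3>
P:6↔0 J1 <9,10,3>
C:5↔8 J2 <9,10,4>
R:4↔6 J1 <9,11,4>
PS:8↔3 J2 <9,11,5>
3×8 − 2×11 − 1×5 = -3

M = -3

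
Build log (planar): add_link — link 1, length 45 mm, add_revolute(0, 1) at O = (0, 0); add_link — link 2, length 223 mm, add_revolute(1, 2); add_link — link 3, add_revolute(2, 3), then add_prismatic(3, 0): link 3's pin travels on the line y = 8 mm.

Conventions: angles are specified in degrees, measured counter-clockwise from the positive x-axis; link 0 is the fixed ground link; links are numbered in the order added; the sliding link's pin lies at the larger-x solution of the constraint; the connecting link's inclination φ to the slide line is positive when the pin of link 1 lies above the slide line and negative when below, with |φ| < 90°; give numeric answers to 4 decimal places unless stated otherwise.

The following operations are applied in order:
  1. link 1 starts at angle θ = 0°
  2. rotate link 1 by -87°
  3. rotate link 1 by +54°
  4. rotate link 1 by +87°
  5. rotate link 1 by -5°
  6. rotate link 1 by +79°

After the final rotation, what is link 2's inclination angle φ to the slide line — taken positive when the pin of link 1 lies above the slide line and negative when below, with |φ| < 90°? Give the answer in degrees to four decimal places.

geometry: r = 45 mm, L = 223 mm, e = 8 mm; θ starts at 0°
rotate link 1 by -87°: θ ← 0° -87° = -87°
rotate link 1 by +54°: θ ← -87° +54° = -33°
rotate link 1 by +87°: θ ← -33° +87° = 54°
rotate link 1 by -5°: θ ← 54° -5° = 49°
rotate link 1 by +79°: θ ← 49° +79° = 128°
h = r sin θ − e = 35.460484 − 8 = 27.460484
sin φ = h / L = 27.460484 / 223 = 0.12314118
φ = arcsin(0.12314118) = 7.073424°

7.0734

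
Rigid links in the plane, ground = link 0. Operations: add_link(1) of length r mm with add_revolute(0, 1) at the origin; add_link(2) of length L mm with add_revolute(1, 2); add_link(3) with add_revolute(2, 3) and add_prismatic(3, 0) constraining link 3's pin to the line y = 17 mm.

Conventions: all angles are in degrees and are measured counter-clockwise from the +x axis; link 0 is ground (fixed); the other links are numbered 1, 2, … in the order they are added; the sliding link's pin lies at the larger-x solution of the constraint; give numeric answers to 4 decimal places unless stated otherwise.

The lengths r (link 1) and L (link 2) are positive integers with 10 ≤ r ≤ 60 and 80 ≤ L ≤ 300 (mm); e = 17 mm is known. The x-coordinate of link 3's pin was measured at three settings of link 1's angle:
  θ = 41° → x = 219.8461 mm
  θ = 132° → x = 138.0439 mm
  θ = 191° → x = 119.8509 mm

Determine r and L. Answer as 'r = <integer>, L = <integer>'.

constraint per measurement: (x − r cos θ)² + (r sin θ − e)² = L²
subtracting the θ₁ and θ₂ equations cancels the r² and L² terms:
r = (x₁² − x₂²) / (2[(x₁cos θ₁ + e sin θ₁) − (x₂cos θ₂ + e sin θ₂)]) = 57.0000 → r = 57
L² = (x₁ − r cos θ₁)² + (r sin θ₁ − e)² = 31683.9901 → L = 178.0000 → L = 178
check at θ₃=191°: x = 119.8509 (printed 119.8509) ✓

r = 57, L = 178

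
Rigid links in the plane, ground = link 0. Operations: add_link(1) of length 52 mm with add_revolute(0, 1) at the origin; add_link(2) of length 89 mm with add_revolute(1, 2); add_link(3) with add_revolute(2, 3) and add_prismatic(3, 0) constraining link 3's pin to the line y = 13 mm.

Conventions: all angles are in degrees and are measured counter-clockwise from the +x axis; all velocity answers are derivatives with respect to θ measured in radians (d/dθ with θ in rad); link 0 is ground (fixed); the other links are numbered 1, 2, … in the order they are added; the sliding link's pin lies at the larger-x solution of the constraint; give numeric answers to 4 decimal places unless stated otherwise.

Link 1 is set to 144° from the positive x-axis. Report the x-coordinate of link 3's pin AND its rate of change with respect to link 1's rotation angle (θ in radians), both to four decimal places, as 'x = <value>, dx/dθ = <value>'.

geometry: r = 52 mm, L = 89 mm, e = 13 mm
crank pin P = (r cos θ, r sin θ) = (-42.068884, 30.564833)
h = r sin θ − e = 30.564833 − 13 = 17.564833
x = r cos θ + √(L² − h²) = -42.068884 + 87.249508 = 45.180624
dx/dθ = −r sin θ − h·r cos θ/√(L² − h²) (θ in radians; h = 17.564833) = -22.095640

x = 45.1806, dx/dθ = -22.0956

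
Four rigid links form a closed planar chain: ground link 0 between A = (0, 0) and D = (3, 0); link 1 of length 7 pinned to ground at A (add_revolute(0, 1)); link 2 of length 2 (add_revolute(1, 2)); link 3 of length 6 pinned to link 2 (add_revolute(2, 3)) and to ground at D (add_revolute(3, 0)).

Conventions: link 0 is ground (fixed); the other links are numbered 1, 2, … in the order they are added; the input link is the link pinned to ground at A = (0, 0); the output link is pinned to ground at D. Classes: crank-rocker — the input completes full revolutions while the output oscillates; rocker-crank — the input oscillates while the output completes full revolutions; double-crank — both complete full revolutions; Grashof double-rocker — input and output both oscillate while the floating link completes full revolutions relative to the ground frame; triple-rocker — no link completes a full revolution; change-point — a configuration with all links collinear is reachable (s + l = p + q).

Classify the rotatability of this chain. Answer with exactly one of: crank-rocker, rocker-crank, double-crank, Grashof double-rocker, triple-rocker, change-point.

lengths: ground=3, input=7, coupler=2, output=6
sorted: s=2 (shortest), l=7 (longest), p+q=9
s + l = 9 vs p + q = 9
s + l = p + q → change-point (collinear configuration reachable)

change-point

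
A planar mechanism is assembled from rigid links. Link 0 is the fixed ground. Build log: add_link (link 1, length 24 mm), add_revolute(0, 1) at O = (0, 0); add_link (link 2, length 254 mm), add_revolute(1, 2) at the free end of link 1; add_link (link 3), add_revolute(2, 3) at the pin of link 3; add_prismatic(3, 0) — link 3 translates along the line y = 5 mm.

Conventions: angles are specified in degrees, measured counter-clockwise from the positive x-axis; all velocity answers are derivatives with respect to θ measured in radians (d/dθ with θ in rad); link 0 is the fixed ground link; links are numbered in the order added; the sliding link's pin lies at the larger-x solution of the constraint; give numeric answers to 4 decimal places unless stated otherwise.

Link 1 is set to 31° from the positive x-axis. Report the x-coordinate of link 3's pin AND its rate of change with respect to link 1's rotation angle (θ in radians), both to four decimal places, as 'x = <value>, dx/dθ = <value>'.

geometry: r = 24 mm, L = 254 mm, e = 5 mm
crank pin P = (r cos θ, r sin θ) = (20.572015, 12.360914)
h = r sin θ − e = 12.360914 − 5 = 7.360914
x = r cos θ + √(L² − h²) = 20.572015 + 253.893318 = 274.465333
dx/dθ = −r sin θ − h·r cos θ/√(L² − h²) (θ in radians; h = 7.360914) = -12.957341

x = 274.4653, dx/dθ = -12.9573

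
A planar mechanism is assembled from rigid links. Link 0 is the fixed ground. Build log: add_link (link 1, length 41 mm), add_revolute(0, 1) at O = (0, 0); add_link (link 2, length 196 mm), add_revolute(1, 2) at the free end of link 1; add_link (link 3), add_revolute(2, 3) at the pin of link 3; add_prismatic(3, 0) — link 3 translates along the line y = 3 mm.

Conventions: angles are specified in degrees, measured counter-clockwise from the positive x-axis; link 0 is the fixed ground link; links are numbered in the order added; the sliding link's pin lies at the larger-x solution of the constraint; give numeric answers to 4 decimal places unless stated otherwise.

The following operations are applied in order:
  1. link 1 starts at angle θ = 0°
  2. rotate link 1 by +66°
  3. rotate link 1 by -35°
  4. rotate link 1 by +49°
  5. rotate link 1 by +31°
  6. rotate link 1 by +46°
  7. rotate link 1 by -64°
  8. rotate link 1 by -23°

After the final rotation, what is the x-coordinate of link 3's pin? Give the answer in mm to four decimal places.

geometry: r = 41 mm, L = 196 mm, e = 3 mm; θ starts at 0°
rotate link 1 by +66°: θ ← 0° +66° = 66°
rotate link 1 by -35°: θ ← 66° -35° = 31°
rotate link 1 by +49°: θ ← 31° +49° = 80°
rotate link 1 by +31°: θ ← 80° +31° = 111°
rotate link 1 by +46°: θ ← 111° +46° = 157°
rotate link 1 by -64°: θ ← 157° -64° = 93°
rotate link 1 by -23°: θ ← 93° -23° = 70°
crank pin P = (r cos θ, r sin θ) = (14.022826, 38.527397)
h = r sin θ − e = 38.527397 − 3 = 35.527397
x = r cos θ + √(L² − h²) = 14.022826 + 192.753221 = 206.776046

206.7760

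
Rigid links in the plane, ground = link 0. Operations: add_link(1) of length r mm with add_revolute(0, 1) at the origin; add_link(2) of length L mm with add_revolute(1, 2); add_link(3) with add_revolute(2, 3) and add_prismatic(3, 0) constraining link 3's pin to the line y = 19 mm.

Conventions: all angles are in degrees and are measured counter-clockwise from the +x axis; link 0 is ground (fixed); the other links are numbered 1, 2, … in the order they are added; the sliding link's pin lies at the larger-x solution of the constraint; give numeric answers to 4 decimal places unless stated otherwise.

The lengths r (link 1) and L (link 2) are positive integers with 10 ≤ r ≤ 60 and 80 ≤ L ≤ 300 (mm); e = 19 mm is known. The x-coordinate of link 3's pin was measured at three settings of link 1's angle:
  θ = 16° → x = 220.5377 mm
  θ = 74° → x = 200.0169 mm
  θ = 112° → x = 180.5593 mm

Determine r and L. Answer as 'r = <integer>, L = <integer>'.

constraint per measurement: (x − r cos θ)² + (r sin θ − e)² = L²
subtracting the θ₁ and θ₂ equations cancels the r² and L² terms:
r = (x₁² − x₂²) / (2[(x₁cos θ₁ + e sin θ₁) − (x₂cos θ₂ + e sin θ₂)]) = 30.0000 → r = 30
L² = (x₁ − r cos θ₁)² + (r sin θ₁ − e)² = 36863.9839 → L = 192.0000 → L = 192
check at θ₃=112°: x = 180.5593 (printed 180.5593) ✓

r = 30, L = 192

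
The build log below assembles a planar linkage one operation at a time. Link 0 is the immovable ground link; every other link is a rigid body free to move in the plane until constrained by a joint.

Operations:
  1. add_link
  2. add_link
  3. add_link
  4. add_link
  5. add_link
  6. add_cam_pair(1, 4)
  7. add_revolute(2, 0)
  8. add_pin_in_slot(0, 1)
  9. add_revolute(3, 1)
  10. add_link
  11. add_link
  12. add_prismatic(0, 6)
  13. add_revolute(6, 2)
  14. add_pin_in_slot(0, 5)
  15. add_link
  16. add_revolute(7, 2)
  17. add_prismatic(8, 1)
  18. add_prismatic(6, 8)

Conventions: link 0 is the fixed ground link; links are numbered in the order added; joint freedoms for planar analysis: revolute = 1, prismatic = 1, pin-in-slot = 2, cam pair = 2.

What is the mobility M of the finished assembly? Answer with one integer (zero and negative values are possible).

link 0 = ground. State L|J1|J2 = 1|0|0
+link1  2|0|0
+link2  3|0|0
+link3  4|0|0
+link4  5|0|0
+link5  6|0|0
C(1,4) f=2→J2  6|0|1
R(2,0) f=1→J1  6|1|1
PS(0,1) f=2→J2  6|1|2
R(3,1) f=1→J1  6|2|2
+link6  7|2|2
+link7  8|2|2
P(0,6) f=1→J1  8|3|2
R(6,2) f=1→J1  8|4|2
PS(0,5) f=2→J2  8|4|3
+link8  9|4|3
R(7,2) f=1→J1  9|5|3
P(8,1) f=1→J1  9|6|3
P(6,8) f=1→J1  9|7|3
M = 3(9−1)−2·7−3 = 24−14−3 = 7

M = 7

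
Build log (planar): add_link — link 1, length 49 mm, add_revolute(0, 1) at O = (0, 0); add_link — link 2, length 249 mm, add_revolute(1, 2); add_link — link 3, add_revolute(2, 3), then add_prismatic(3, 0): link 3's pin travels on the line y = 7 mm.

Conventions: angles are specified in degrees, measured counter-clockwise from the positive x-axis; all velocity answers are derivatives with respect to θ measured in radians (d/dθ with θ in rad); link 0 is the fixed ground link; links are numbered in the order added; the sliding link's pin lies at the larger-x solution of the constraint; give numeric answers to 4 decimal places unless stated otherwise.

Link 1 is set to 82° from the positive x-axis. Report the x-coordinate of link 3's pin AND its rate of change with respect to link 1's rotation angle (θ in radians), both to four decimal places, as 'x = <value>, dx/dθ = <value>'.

geometry: r = 49 mm, L = 249 mm, e = 7 mm
crank pin P = (r cos θ, r sin θ) = (6.819482, 48.523135)
h = r sin θ − e = 48.523135 − 7 = 41.523135
x = r cos θ + √(L² − h²) = 6.819482 + 245.513399 = 252.332881
dx/dθ = −r sin θ − h·r cos θ/√(L² − h²) (θ in radians; h = 41.523135) = -49.676499

x = 252.3329, dx/dθ = -49.6765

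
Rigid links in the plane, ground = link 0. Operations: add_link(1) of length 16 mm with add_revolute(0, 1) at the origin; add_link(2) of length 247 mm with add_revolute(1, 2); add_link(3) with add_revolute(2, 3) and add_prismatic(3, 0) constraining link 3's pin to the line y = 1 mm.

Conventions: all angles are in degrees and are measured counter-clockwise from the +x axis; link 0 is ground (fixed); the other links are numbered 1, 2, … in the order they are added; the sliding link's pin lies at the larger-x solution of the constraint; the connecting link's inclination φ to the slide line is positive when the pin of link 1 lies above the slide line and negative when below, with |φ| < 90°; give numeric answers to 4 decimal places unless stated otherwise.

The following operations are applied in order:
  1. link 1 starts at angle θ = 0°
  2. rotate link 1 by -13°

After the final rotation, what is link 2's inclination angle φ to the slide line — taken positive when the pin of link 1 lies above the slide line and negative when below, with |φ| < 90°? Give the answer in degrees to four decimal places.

geometry: r = 16 mm, L = 247 mm, e = 1 mm; θ starts at 0°
rotate link 1 by -13°: θ ← 0° -13° = -13°
h = r sin θ − e = -3.599217 − 1 = -4.599217
sin φ = h / L = -4.599217 / 247 = -0.01862031
φ = arcsin(-0.01862031) = -1.066927°

-1.0669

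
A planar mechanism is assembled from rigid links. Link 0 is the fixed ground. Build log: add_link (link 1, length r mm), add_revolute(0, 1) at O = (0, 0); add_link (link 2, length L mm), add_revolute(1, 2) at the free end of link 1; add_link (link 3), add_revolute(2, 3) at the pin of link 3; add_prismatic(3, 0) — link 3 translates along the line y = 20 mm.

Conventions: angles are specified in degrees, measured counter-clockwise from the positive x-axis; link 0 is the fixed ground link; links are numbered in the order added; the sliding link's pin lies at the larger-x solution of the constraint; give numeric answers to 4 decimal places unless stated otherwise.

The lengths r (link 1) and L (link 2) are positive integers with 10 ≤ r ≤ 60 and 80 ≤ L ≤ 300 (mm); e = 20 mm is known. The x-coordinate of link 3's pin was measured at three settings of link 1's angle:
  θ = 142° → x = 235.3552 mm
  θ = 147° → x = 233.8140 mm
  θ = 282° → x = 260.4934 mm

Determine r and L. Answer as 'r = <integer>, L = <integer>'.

constraint per measurement: (x − r cos θ)² + (r sin θ − e)² = L²
subtracting the θ₁ and θ₂ equations cancels the r² and L² terms:
r = (x₁² − x₂²) / (2[(x₁cos θ₁ + e sin θ₁) − (x₂cos θ₂ + e sin θ₂)]) = 30.0011 → r = 30
L² = (x₁ − r cos θ₁)² + (r sin θ₁ − e)² = 67081.0221 → L = 259.0000 → L = 259
check at θ₃=282°: x = 260.4934 (printed 260.4934) ✓

r = 30, L = 259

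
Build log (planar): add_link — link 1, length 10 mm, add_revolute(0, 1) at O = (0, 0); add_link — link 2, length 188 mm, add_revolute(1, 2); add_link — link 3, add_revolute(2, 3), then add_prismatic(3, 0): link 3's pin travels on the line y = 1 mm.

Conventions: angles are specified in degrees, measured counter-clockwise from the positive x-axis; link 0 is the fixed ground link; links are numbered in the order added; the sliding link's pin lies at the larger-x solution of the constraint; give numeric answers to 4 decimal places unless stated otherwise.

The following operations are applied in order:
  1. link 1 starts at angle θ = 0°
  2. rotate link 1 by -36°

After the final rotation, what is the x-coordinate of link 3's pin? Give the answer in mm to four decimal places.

geometry: r = 10 mm, L = 188 mm, e = 1 mm; θ starts at 0°
rotate link 1 by -36°: θ ← 0° -36° = -36°
crank pin P = (r cos θ, r sin θ) = (8.090170, -5.877853)
h = r sin θ − e = -5.877853 − 1 = -6.877853
x = r cos θ + √(L² − h²) = 8.090170 + 187.874147 = 195.964317

195.9643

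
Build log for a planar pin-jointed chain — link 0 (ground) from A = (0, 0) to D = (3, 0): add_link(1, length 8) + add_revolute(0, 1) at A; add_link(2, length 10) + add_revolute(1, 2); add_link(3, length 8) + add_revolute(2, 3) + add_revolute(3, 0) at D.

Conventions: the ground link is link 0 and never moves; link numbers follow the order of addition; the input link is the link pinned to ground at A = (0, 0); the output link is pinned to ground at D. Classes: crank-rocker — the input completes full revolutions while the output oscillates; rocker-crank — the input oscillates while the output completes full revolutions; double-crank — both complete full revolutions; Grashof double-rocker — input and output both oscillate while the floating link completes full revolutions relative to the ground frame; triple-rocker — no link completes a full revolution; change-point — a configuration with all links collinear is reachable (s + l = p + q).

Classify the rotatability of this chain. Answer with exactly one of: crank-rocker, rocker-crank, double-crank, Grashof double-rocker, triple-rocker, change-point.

lengths: ground=3, input=8, coupler=10, output=8
sorted: s=3 (shortest), l=10 (longest), p+q=16
s + l = 13 vs p + q = 16
s + l < p + q (Grashof) with shortest = ground link → double-crank

double-crank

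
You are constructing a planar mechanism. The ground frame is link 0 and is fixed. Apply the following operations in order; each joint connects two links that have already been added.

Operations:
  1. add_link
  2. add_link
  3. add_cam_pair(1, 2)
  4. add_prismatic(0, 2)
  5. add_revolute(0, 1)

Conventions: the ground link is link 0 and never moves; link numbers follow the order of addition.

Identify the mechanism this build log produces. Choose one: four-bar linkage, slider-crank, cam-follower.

links: 3 (incl. ground); joints: 1 revolute, 1 prismatic, 1 higher (cam) pair, forming one closed loop
3 links, revolute + prismatic + higher pair in one loop → cam-follower

cam-follower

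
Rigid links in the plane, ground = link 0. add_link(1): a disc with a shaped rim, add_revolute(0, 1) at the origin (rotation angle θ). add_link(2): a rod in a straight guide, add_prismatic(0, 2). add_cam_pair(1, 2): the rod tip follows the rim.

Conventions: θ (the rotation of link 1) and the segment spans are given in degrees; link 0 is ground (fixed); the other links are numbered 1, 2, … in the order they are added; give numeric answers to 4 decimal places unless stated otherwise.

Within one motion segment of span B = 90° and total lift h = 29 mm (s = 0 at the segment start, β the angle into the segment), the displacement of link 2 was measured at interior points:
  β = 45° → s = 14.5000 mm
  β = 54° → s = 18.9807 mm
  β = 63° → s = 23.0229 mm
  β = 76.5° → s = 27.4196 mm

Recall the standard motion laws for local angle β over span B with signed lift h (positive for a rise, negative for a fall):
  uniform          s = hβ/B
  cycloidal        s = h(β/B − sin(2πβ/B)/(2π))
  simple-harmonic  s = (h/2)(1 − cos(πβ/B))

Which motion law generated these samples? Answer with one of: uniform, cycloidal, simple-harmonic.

candidates at β/B = r: uniform s = h·r (linear in β); cycloidal s = h·(r − sin(2πr)/(2π)); simple-harmonic s = (h/2)(1 − cos(πr))
β=45°: printed 14.5000 | uniform 14.5000, cycloidal 14.5000, simple-harmonic 14.5000
β=54°: printed 18.9807 | uniform 17.4000, cycloidal 20.1129, simple-harmonic 18.9807
β=63°: printed 23.0229 | uniform 20.3000, cycloidal 24.6896, simple-harmonic 23.0229
β=76.5°: printed 27.4196 | uniform 24.6500, cycloidal 28.3840, simple-harmonic 27.4196
only one law matches every sample → simple-harmonic

simple-harmonic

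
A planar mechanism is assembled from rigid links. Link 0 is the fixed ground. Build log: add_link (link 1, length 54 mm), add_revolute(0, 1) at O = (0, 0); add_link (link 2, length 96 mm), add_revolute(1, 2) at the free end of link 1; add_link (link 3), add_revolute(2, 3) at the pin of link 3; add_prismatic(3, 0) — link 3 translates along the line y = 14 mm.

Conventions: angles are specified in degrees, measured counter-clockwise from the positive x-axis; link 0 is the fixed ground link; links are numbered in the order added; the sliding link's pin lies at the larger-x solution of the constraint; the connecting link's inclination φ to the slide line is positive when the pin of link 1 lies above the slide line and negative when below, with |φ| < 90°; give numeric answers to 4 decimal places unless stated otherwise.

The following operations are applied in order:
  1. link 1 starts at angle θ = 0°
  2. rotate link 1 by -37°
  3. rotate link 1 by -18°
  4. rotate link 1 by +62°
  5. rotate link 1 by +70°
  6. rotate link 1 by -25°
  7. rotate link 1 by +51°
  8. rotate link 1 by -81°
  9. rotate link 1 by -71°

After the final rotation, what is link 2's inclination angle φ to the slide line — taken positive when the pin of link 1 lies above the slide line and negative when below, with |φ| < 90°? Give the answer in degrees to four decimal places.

geometry: r = 54 mm, L = 96 mm, e = 14 mm; θ starts at 0°
rotate link 1 by -37°: θ ← 0° -37° = -37°
rotate link 1 by -18°: θ ← -37° -18° = -55°
rotate link 1 by +62°: θ ← -55° +62° = 7°
rotate link 1 by +70°: θ ← 7° +70° = 77°
rotate link 1 by -25°: θ ← 77° -25° = 52°
rotate link 1 by +51°: θ ← 52° +51° = 103°
rotate link 1 by -81°: θ ← 103° -81° = 22°
rotate link 1 by -71°: θ ← 22° -71° = -49°
h = r sin θ − e = -40.754317 − 14 = -54.754317
sin φ = h / L = -54.754317 / 96 = -0.57035747
φ = arcsin(-0.57035747) = -34.775157°

-34.7752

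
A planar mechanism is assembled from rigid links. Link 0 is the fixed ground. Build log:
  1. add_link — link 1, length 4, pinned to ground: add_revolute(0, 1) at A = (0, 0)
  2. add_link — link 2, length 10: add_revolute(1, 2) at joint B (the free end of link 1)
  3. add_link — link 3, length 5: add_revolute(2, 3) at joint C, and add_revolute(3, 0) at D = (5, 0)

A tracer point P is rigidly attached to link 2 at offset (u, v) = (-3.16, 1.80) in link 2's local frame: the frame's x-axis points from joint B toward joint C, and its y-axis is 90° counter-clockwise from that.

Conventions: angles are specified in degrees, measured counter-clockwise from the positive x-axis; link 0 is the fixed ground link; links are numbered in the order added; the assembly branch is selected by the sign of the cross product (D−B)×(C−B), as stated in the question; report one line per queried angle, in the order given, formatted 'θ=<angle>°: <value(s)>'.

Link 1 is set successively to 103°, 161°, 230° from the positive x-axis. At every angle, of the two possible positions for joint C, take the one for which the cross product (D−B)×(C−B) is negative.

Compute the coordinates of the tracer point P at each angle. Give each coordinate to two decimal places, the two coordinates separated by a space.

A=(0,0), D=(5.00,0)
θ=103°: B = A + 4.00·(cos103°, sin103°) = (-0.8998, 3.8975)
θ=103°: |BD| = 7.0709
θ=103°: circle(B,10.00) ∩ circle(D,5.00): a=8.8389, h=4.6770
θ=103°:   candidates: C₊=(9.0531,2.9279) cross=33.071; C₋=(3.8972,-4.8769) cross=-33.071
θ=103°:   branch - wants cross < 0 → take C=(3.8972,-4.8769) (cross=-33.071)
θ=103°: ex = (C−B)/|BC| = (0.4797,-0.8774); ey = (0.8774,0.4797)
θ=103°: P = B + -3.16·ex + 1.80·ey = (-0.8363,7.5336)
θ=161°: B = A + 4.00·(cos161°, sin161°) = (-3.7821, 1.3023)
θ=161°: |BD| = 8.8781
θ=161°: circle(B,10.00) ∩ circle(D,5.00): a=8.6629, h=4.9954
θ=161°:   candidates: C₊=(5.5199,4.9729) cross=44.349; C₋=(4.0544,-4.9098) cross=-44.349
θ=161°:   branch - wants cross < 0 → take C=(4.0544,-4.9098) (cross=-44.349)
θ=161°: ex = (C−B)/|BC| = (0.7836,-0.6212); ey = (0.6212,0.7836)
θ=161°: P = B + -3.16·ex + 1.80·ey = (-5.1402,4.6758)
θ=230°: B = A + 4.00·(cos230°, sin230°) = (-2.5712, -3.0642)
θ=230°: |BD| = 8.1677
θ=230°: circle(B,10.00) ∩ circle(D,5.00): a=8.6751, h=4.9742
θ=230°:   candidates: C₊=(3.6042,4.8012) cross=40.628; C₋=(7.3364,-4.4205) cross=-40.628
θ=230°:   branch - wants cross < 0 → take C=(7.3364,-4.4205) (cross=-40.628)
θ=230°: ex = (C−B)/|BC| = (0.9908,-0.1356); ey = (0.1356,0.9908)
θ=230°: P = B + -3.16·ex + 1.80·ey = (-5.4578,-0.8522)

θ=103°: -0.84 7.53
θ=161°: -5.14 4.68
θ=230°: -5.46 -0.85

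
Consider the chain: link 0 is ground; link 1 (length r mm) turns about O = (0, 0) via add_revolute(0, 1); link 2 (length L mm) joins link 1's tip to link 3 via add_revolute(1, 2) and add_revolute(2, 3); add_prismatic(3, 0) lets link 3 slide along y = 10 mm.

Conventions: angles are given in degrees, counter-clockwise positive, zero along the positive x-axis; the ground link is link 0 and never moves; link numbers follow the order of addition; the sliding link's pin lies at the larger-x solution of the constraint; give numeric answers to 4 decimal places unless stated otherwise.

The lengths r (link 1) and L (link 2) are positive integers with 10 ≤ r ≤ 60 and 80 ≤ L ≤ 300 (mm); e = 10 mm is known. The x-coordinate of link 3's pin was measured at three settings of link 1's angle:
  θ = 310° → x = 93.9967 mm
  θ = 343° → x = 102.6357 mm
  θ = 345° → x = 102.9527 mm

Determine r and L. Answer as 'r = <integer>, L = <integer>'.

constraint per measurement: (x − r cos θ)² + (r sin θ − e)² = L²
subtracting the θ₁ and θ₂ equations cancels the r² and L² terms:
r = (x₁² − x₂²) / (2[(x₁cos θ₁ + e sin θ₁) − (x₂cos θ₂ + e sin θ₂)]) = 19.9999 → r = 20
L² = (x₁ − r cos θ₁)² + (r sin θ₁ − e)² = 7225.0008 → L = 85.0000 → L = 85
check at θ₃=345°: x = 102.9527 (printed 102.9527) ✓

r = 20, L = 85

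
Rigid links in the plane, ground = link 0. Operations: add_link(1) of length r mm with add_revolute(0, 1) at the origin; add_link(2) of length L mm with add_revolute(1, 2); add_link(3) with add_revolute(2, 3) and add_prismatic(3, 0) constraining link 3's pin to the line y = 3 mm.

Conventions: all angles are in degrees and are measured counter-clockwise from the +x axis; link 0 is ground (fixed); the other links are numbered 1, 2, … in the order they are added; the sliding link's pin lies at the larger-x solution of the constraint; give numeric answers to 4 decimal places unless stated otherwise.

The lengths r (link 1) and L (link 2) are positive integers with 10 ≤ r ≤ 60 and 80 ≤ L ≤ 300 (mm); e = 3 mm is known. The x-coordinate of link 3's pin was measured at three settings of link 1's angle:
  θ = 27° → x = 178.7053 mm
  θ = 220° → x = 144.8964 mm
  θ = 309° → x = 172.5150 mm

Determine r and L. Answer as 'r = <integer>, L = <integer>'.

constraint per measurement: (x − r cos θ)² + (r sin θ − e)² = L²
subtracting the θ₁ and θ₂ equations cancels the r² and L² terms:
r = (x₁² − x₂²) / (2[(x₁cos θ₁ + e sin θ₁) − (x₂cos θ₂ + e sin θ₂)]) = 20.0000 → r = 20
L² = (x₁ − r cos θ₁)² + (r sin θ₁ − e)² = 25921.0019 → L = 161.0000 → L = 161
check at θ₃=309°: x = 172.5150 (printed 172.5150) ✓

r = 20, L = 161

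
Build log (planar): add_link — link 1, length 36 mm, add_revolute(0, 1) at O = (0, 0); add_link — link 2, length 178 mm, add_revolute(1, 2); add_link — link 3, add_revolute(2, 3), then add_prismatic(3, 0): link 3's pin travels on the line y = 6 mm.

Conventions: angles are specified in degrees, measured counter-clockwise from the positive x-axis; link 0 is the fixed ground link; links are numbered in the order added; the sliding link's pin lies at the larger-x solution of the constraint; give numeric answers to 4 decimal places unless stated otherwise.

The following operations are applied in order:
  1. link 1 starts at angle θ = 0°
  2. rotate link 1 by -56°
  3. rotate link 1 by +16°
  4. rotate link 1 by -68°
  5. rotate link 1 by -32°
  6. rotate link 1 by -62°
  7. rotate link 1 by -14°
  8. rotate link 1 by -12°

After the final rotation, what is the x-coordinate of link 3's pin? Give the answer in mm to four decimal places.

geometry: r = 36 mm, L = 178 mm, e = 6 mm; θ starts at 0°
rotate link 1 by -56°: θ ← 0° -56° = -56°
rotate link 1 by +16°: θ ← -56° +16° = -40°
rotate link 1 by -68°: θ ← -40° -68° = -108°
rotate link 1 by -32°: θ ← -108° -32° = -140°
rotate link 1 by -62°: θ ← -140° -62° = -202°
rotate link 1 by -14°: θ ← -202° -14° = -216°
rotate link 1 by -12°: θ ← -216° -12° = -228°
crank pin P = (r cos θ, r sin θ) = (-24.088702, 26.753214)
h = r sin θ − e = 26.753214 − 6 = 20.753214
x = r cos θ + √(L² − h²) = -24.088702 + 176.786041 = 152.697339

152.6973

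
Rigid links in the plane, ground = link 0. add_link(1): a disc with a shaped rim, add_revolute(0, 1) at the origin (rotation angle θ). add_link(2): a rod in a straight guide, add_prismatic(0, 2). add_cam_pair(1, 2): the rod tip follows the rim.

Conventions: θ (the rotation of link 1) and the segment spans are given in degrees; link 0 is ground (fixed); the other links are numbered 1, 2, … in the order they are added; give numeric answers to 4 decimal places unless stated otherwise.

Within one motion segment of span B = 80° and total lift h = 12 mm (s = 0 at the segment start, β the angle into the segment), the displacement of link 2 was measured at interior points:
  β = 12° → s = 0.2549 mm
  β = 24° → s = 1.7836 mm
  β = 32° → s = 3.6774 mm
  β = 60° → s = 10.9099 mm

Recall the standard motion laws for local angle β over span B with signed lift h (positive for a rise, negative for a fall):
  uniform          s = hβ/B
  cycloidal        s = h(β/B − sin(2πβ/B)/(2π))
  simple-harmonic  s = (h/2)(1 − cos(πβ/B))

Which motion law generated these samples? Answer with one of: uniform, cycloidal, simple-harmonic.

candidates at β/B = r: uniform s = h·r (linear in β); cycloidal s = h·(r − sin(2πr)/(2π)); simple-harmonic s = (h/2)(1 − cos(πr))
β=12°: printed 0.2549 | uniform 1.8000, cycloidal 0.2549, simple-harmonic 0.6540
β=24°: printed 1.7836 | uniform 3.6000, cycloidal 1.7836, simple-harmonic 2.4733
β=32°: printed 3.6774 | uniform 4.8000, cycloidal 3.6774, simple-harmonic 4.1459
β=60°: printed 10.9099 | uniform 9.0000, cycloidal 10.9099, simple-harmonic 10.2426
only one law matches every sample → cycloidal

cycloidal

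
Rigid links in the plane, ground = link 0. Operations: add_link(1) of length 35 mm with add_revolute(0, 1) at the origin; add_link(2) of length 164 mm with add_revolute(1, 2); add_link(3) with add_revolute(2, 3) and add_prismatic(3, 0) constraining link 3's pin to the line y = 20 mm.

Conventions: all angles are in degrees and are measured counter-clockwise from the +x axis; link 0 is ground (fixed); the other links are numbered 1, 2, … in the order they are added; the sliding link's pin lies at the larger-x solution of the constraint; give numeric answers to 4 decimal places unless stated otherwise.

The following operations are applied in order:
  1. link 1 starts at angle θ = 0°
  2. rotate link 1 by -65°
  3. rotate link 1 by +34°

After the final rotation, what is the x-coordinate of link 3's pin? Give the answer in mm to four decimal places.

geometry: r = 35 mm, L = 164 mm, e = 20 mm; θ starts at 0°
rotate link 1 by -65°: θ ← 0° -65° = -65°
rotate link 1 by +34°: θ ← -65° +34° = -31°
crank pin P = (r cos θ, r sin θ) = (30.000856, -18.026333)
h = r sin θ − e = -18.026333 − 20 = -38.026333
x = r cos θ + √(L² − h²) = 30.000856 + 159.530555 = 189.531411

189.5314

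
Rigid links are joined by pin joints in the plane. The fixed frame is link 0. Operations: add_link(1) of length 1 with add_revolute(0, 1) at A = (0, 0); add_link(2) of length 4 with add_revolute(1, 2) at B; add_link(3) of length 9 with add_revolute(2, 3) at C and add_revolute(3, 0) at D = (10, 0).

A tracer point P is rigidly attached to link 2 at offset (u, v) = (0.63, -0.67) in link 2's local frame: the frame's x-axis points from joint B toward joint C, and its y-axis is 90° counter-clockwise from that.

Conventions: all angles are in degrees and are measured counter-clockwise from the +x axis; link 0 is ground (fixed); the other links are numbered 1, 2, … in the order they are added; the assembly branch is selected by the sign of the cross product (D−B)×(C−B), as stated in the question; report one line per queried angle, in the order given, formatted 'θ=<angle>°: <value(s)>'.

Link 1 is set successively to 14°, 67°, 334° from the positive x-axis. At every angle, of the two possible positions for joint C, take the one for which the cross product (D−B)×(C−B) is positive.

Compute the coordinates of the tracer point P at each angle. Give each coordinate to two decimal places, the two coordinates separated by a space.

A=(0,0), D=(10.00,0)
θ=14°: B = A + 1.00·(cos14°, sin14°) = (0.9703, 0.2419)
θ=14°: |BD| = 9.0329
θ=14°: circle(B,4.00) ∩ circle(D,9.00): a=0.9185, h=3.8931
θ=14°:   candidates: C₊=(1.9928,4.1090) cross=35.166; C₋=(1.7842,-3.6744) cross=-35.166
θ=14°:   branch + wants cross > 0 → take C=(1.9928,4.1090) (cross=35.166)
θ=14°: ex = (C−B)/|BC| = (0.2556,0.9668); ey = (-0.9668,0.2556)
θ=14°: P = B + 0.63·ex + -0.67·ey = (1.7791,0.6797)
θ=67°: B = A + 1.00·(cos67°, sin67°) = (0.3907, 0.9205)
θ=67°: |BD| = 9.6533
θ=67°: circle(B,4.00) ∩ circle(D,9.00): a=1.4599, h=3.7241
θ=67°:   candidates: C₊=(2.1991,4.4884) cross=35.949; C₋=(1.4889,-2.9258) cross=-35.949
θ=67°:   branch + wants cross > 0 → take C=(2.1991,4.4884) (cross=35.949)
θ=67°: ex = (C−B)/|BC| = (0.4521,0.8920); ey = (-0.8920,0.4521)
θ=67°: P = B + 0.63·ex + -0.67·ey = (1.2732,1.1795)
θ=334°: B = A + 1.00·(cos334°, sin334°) = (0.8988, -0.4384)
θ=334°: |BD| = 9.1118
θ=334°: circle(B,4.00) ∩ circle(D,9.00): a=0.9891, h=3.8758
θ=334°:   candidates: C₊=(1.7002,3.4805) cross=35.315; C₋=(2.0732,-4.2621) cross=-35.315
θ=334°:   branch + wants cross > 0 → take C=(1.7002,3.4805) (cross=35.315)
θ=334°: ex = (C−B)/|BC| = (0.2004,0.9797); ey = (-0.9797,0.2004)
θ=334°: P = B + 0.63·ex + -0.67·ey = (1.6814,0.0446)

θ=14°: 1.78 0.68
θ=67°: 1.27 1.18
θ=334°: 1.68 0.04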